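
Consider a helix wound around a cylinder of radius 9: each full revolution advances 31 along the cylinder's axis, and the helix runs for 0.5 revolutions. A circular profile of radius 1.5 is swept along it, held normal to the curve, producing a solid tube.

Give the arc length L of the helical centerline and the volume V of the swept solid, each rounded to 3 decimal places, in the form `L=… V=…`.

2πR = 2π·9 = 56.548668
per-turn = √(56.548668² + 31²) = √(3197.7518 + 961) = √4158.7518 = 64.488385
L = 0.5 × 64.488385 = 32.244193
V = π·1.5² × L = 7.068583 × 32.244193 = 227.920767

L=32.244 V=227.921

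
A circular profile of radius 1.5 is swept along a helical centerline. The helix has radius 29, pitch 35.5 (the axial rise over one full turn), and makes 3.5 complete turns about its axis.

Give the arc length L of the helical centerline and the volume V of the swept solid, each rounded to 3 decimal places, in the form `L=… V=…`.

2πR = 2π·29 = 182.212374
per-turn = √(182.212374² + 35.5²) = √(33201.3492 + 1260.25) = √34461.5992 = 185.638356
L = 3.5 × 185.638356 = 649.734246
V = π·1.5² × L = 7.068583 × 649.734246 = 4592.700751

L=649.734 V=4592.701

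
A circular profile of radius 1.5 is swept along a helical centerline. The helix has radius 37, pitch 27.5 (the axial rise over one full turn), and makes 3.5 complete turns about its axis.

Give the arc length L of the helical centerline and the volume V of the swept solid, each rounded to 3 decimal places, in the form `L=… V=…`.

L=819.345 V=5791.612

2πR = 2π·37 = 232.477856
per-turn = √(232.477856² + 27.5²) = √(54045.9537 + 756.25) = √54802.2037 = 234.098705
L = 3.5 × 234.098705 = 819.345468
V = π·1.5² × L = 7.068583 × 819.345468 = 5791.611829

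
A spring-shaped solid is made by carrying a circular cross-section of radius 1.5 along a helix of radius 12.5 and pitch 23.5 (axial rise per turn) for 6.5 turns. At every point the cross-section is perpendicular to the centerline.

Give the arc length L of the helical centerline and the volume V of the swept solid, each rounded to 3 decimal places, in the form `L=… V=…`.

L=532.871 V=3766.645

2πR = 2π·12.5 = 78.539816
per-turn = √(78.539816² + 23.5²) = √(6168.5028 + 552.25) = √6720.7528 = 81.980197
L = 6.5 × 81.980197 = 532.871283
V = π·1.5² × L = 7.068583 × 532.871283 = 3766.645139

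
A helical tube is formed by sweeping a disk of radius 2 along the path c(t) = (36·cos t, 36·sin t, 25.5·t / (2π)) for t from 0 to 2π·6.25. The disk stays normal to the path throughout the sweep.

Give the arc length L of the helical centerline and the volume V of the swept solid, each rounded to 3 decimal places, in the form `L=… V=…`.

L=1422.672 V=17877.822

2πR = 2π·36 = 226.194671
per-turn = √(226.194671² + 25.5²) = √(51164.0292 + 650.25) = √51814.2792 = 227.627501
L = 6.25 × 227.627501 = 1422.671881
V = π·2² × L = 12.566371 × 1422.671881 = 17877.822123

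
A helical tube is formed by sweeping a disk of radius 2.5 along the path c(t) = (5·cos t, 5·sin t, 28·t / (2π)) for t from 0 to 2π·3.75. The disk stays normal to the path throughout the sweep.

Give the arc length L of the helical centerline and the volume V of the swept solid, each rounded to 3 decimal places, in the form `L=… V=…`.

2πR = 2π·5 = 31.415927
per-turn = √(31.415927² + 28²) = √(986.9604 + 784) = √1770.9604 = 42.082781
L = 3.75 × 42.082781 = 157.810428
V = π·2.5² × L = 19.634954 × 157.810428 = 3098.600508

L=157.810 V=3098.601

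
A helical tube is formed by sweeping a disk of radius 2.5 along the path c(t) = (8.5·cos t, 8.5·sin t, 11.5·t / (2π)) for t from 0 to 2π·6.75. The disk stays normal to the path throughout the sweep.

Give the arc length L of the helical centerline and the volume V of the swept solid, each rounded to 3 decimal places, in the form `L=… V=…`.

L=368.760 V=7240.595

2πR = 2π·8.5 = 53.407075
per-turn = √(53.407075² + 11.5²) = √(2852.3157 + 132.25) = √2984.5657 = 54.631179
L = 6.75 × 54.631179 = 368.760455
V = π·2.5² × L = 19.634954 × 368.760455 = 7240.594609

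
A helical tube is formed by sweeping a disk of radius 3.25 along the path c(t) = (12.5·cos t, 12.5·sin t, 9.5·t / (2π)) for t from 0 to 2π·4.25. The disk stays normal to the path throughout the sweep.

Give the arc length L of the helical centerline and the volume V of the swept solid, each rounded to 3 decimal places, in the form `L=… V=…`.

L=336.227 V=11157.051

2πR = 2π·12.5 = 78.539816
per-turn = √(78.539816² + 9.5²) = √(6168.5028 + 90.25) = √6258.7528 = 79.112279
L = 4.25 × 79.112279 = 336.227187
V = π·3.25² × L = 33.183072 × 336.227187 = 11157.051104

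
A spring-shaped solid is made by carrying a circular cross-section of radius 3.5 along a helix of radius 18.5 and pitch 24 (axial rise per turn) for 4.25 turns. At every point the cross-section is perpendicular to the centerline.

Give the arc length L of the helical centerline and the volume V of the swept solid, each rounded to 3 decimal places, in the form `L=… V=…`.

2πR = 2π·18.5 = 116.238928
per-turn = √(116.238928² + 24²) = √(13511.4884 + 576) = √14087.4884 = 118.690726
L = 4.25 × 118.690726 = 504.435585
V = π·3.5² × L = 38.484510 × 504.435585 = 19412.956329

L=504.436 V=19412.956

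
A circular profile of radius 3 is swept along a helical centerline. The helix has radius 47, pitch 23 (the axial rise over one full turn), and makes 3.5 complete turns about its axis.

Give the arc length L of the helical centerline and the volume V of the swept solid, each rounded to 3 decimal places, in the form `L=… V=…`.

L=1036.714 V=29312.400

2πR = 2π·47 = 295.309709
per-turn = √(295.309709² + 23²) = √(87207.8245 + 529) = √87736.8245 = 296.204025
L = 3.5 × 296.204025 = 1036.714088
V = π·3² × L = 28.274334 × 1036.714088 = 29312.400261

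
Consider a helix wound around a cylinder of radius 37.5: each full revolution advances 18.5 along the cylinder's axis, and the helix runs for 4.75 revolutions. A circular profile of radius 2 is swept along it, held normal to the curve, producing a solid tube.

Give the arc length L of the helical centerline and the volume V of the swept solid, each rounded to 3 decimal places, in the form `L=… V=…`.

2πR = 2π·37.5 = 235.619449
per-turn = √(235.619449² + 18.5²) = √(55516.5248 + 342.25) = √55858.7748 = 236.344610
L = 4.75 × 236.344610 = 1122.636898
V = π·2² × L = 12.566371 × 1122.636898 = 14107.471329

L=1122.637 V=14107.471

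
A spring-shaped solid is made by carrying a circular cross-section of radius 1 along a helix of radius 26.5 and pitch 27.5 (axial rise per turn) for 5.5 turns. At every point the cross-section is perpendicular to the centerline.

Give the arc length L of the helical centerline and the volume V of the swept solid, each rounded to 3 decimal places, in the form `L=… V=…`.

L=928.181 V=2915.965

2πR = 2π·26.5 = 166.504411
per-turn = √(166.504411² + 27.5²) = √(27723.7188 + 756.25) = √28479.9688 = 168.760092
L = 5.5 × 168.760092 = 928.180508
V = π·1² × L = 3.141593 × 928.180508 = 2915.965065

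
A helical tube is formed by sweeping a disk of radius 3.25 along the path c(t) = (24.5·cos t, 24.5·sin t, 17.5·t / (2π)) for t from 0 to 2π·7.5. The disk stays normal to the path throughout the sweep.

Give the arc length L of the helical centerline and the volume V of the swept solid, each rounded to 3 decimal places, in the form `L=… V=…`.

L=1161.972 V=38557.792

2πR = 2π·24.5 = 153.938040
per-turn = √(153.938040² + 17.5²) = √(23696.9202 + 306.25) = √24003.1702 = 154.929565
L = 7.5 × 154.929565 = 1161.971739
V = π·3.25² × L = 33.183072 × 1161.971739 = 38557.792341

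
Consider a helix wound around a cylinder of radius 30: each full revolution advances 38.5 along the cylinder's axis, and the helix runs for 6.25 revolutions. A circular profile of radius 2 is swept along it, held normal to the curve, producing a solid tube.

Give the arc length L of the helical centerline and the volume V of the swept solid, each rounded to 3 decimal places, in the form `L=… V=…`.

2πR = 2π·30 = 188.495559
per-turn = √(188.495559² + 38.5²) = √(35530.5758 + 1482.25) = √37012.8258 = 192.387177
L = 6.25 × 192.387177 = 1202.419856
V = π·2² × L = 12.566371 × 1202.419856 = 15110.053542

L=1202.420 V=15110.054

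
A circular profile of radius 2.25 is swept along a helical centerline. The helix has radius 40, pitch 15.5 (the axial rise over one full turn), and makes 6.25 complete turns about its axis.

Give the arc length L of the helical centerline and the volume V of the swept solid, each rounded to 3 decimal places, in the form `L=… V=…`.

L=1573.781 V=25029.901

2πR = 2π·40 = 251.327412
per-turn = √(251.327412² + 15.5²) = √(63165.4682 + 240.25) = √63405.7182 = 251.804921
L = 6.25 × 251.804921 = 1573.780755
V = π·2.25² × L = 15.904313 × 1573.780755 = 25029.901425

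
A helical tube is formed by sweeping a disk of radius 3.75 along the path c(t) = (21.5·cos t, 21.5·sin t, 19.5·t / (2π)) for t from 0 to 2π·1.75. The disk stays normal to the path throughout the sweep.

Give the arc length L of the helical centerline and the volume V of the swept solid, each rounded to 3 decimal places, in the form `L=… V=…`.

L=238.855 V=10552.296

2πR = 2π·21.5 = 135.088484
per-turn = √(135.088484² + 19.5²) = √(18248.8985 + 380.25) = √18629.1485 = 136.488639
L = 1.75 × 136.488639 = 238.855118
V = π·3.75² × L = 44.178647 × 238.855118 = 10552.295869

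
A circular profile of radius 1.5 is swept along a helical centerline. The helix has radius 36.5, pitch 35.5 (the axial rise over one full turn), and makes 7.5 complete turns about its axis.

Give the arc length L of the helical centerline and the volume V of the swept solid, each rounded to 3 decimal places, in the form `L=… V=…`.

2πR = 2π·36.5 = 229.336264
per-turn = √(229.336264² + 35.5²) = √(52595.1219 + 1260.25) = √53855.3719 = 232.067602
L = 7.5 × 232.067602 = 1740.507014
V = π·1.5² × L = 7.068583 × 1740.507014 = 12302.919112

L=1740.507 V=12302.919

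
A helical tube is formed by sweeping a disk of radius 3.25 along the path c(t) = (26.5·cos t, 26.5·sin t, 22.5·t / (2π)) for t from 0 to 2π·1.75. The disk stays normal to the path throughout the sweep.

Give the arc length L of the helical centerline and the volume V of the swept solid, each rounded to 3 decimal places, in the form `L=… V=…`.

L=294.031 V=9756.855

2πR = 2π·26.5 = 166.504411
per-turn = √(166.504411² + 22.5²) = √(27723.7188 + 506.25) = √28229.9688 = 168.017763
L = 1.75 × 168.017763 = 294.031086
V = π·3.25² × L = 33.183072 × 294.031086 = 9756.854804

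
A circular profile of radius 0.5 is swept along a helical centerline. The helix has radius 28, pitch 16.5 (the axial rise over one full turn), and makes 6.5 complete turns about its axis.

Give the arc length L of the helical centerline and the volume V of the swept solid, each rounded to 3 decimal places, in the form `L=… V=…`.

2πR = 2π·28 = 175.929189
per-turn = √(175.929189² + 16.5²) = √(30951.0794 + 272.25) = √31223.3294 = 176.701243
L = 6.5 × 176.701243 = 1148.558082
V = π·0.5² × L = 0.785398 × 1148.558082 = 902.075408

L=1148.558 V=902.075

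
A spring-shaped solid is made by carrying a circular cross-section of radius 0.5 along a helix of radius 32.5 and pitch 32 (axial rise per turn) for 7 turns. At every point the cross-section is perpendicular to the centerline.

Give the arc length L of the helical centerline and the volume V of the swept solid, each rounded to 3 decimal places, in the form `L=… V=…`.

2πR = 2π·32.5 = 204.203522
per-turn = √(204.203522² + 32²) = √(41699.0786 + 1024) = √42723.0786 = 206.695618
L = 7 × 206.695618 = 1446.869328
V = π·0.5² × L = 0.785398 × 1446.869328 = 1136.368513

L=1446.869 V=1136.369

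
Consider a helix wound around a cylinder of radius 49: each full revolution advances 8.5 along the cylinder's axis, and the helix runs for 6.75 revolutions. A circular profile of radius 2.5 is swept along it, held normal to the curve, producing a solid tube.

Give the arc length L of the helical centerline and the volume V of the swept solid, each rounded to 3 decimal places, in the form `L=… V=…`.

2πR = 2π·49 = 307.876080
per-turn = √(307.876080² + 8.5²) = √(94787.6807 + 72.25) = √94859.9307 = 307.993394
L = 6.75 × 307.993394 = 2078.955409
V = π·2.5² × L = 19.634954 × 2078.955409 = 40820.193993

L=2078.955 V=40820.194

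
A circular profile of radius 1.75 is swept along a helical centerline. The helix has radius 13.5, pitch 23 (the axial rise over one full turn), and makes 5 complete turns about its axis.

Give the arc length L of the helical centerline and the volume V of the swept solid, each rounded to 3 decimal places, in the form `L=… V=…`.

L=439.430 V=4227.810

2πR = 2π·13.5 = 84.823002
per-turn = √(84.823002² + 23²) = √(7194.9416 + 529) = √7723.9416 = 87.885958
L = 5 × 87.885958 = 439.429790
V = π·1.75² × L = 9.621128 × 439.429790 = 4227.810036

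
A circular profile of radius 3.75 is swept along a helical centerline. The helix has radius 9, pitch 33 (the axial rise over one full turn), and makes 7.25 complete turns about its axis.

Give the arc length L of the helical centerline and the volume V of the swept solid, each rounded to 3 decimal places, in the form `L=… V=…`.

2πR = 2π·9 = 56.548668
per-turn = √(56.548668² + 33²) = √(3197.7518 + 1089) = √4286.7518 = 65.473291
L = 7.25 × 65.473291 = 474.681359
V = π·3.75² × L = 44.178647 × 474.681359 = 20970.780063

L=474.681 V=20970.780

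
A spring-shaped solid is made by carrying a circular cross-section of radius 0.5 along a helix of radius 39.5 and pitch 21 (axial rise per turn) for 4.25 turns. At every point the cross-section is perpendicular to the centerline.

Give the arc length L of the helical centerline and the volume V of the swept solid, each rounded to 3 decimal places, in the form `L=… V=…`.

2πR = 2π·39.5 = 248.185820
per-turn = √(248.185820² + 21²) = √(61596.2011 + 441) = √62037.2011 = 249.072682
L = 4.25 × 249.072682 = 1058.558900
V = π·0.5² × L = 0.785398 × 1058.558900 = 831.390216

L=1058.559 V=831.390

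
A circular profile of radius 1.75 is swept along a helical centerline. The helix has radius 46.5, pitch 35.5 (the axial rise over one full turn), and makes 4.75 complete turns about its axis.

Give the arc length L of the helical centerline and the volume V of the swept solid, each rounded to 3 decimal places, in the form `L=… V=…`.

L=1398.005 V=13450.389

2πR = 2π·46.5 = 292.168117
per-turn = √(292.168117² + 35.5²) = √(85362.2085 + 1260.25) = √86622.4585 = 294.316935
L = 4.75 × 294.316935 = 1398.005443
V = π·1.75² × L = 9.621128 × 1398.005443 = 13450.388617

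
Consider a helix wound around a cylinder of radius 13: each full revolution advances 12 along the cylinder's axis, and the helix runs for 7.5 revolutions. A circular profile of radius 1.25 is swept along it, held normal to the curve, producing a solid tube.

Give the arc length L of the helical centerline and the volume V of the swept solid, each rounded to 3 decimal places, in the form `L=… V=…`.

L=619.186 V=3039.424

2πR = 2π·13 = 81.681409
per-turn = √(81.681409² + 12²) = √(6671.8526 + 144) = √6815.8526 = 82.558177
L = 7.5 × 82.558177 = 619.186327
V = π·1.25² × L = 4.908739 × 619.186327 = 3039.423774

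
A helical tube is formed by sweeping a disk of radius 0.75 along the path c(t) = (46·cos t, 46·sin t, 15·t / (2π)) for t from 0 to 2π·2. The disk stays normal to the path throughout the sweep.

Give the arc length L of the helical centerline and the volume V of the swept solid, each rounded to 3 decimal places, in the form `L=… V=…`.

L=578.831 V=1022.879

2πR = 2π·46 = 289.026524
per-turn = √(289.026524² + 15²) = √(83536.3317 + 225) = √83761.3317 = 289.415500
L = 2 × 289.415500 = 578.831000
V = π·0.75² × L = 1.767146 × 578.831000 = 1022.878810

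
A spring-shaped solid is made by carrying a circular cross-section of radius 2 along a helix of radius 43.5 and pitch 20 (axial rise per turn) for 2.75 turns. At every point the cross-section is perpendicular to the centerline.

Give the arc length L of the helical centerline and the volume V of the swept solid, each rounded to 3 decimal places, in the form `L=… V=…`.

2πR = 2π·43.5 = 273.318561
per-turn = √(273.318561² + 20²) = √(74703.0357 + 400) = √75103.0357 = 274.049331
L = 2.75 × 274.049331 = 753.635660
V = π·2² × L = 12.566371 × 753.635660 = 9470.465008

L=753.636 V=9470.465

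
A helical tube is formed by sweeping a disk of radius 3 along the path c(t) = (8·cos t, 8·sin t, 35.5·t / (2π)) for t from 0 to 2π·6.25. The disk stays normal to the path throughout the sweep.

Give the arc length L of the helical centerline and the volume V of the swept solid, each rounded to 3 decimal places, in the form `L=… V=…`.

L=384.610 V=10874.581

2πR = 2π·8 = 50.265482
per-turn = √(50.265482² + 35.5²) = √(2526.6187 + 1260.25) = √3786.8687 = 61.537539
L = 6.25 × 61.537539 = 384.609620
V = π·3² × L = 28.274334 × 384.609620 = 10874.580804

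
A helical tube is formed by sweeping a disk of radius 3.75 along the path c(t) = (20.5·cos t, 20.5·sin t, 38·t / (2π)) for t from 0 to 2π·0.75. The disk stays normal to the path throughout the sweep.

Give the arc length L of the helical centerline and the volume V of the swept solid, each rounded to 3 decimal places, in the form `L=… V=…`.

2πR = 2π·20.5 = 128.805299
per-turn = √(128.805299² + 38²) = √(16590.8050 + 1444) = √18034.8050 = 134.293727
L = 0.75 × 134.293727 = 100.720295
V = π·3.75² × L = 44.178647 × 100.720295 = 4449.686324

L=100.720 V=4449.686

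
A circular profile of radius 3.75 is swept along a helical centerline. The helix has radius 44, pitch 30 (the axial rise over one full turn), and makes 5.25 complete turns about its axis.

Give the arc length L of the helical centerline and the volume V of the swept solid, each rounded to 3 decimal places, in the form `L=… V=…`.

L=1459.936 V=64498.011

2πR = 2π·44 = 276.460154
per-turn = √(276.460154² + 30²) = √(76430.2165 + 900) = √77330.2165 = 278.083111
L = 5.25 × 278.083111 = 1459.936331
V = π·3.75² × L = 44.178647 × 1459.936331 = 64498.011377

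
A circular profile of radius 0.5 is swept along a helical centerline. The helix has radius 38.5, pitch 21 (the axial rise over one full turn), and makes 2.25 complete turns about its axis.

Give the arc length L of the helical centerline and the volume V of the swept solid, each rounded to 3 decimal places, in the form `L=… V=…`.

2πR = 2π·38.5 = 241.902634
per-turn = √(241.902634² + 21²) = √(58516.8845 + 441) = √58957.8845 = 242.812447
L = 2.25 × 242.812447 = 546.328006
V = π·0.5² × L = 0.785398 × 546.328006 = 429.085013

L=546.328 V=429.085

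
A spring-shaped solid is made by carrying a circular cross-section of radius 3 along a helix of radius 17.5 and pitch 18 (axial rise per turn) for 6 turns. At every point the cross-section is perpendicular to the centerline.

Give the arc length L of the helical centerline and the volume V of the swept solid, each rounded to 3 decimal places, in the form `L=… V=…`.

2πR = 2π·17.5 = 109.955743
per-turn = √(109.955743² + 18²) = √(12090.2654 + 324) = √12414.2654 = 111.419322
L = 6 × 111.419322 = 668.515934
V = π·3² × L = 28.274334 × 668.515934 = 18901.842725

L=668.516 V=18901.843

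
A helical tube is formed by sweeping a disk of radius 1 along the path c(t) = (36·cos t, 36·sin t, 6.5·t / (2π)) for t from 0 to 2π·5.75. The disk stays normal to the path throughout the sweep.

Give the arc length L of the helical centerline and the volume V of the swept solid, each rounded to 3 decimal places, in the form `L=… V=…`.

2πR = 2π·36 = 226.194671
per-turn = √(226.194671² + 6.5²) = √(51164.0292 + 42.25) = √51206.2792 = 226.288045
L = 5.75 × 226.288045 = 1301.156258
V = π·1² × L = 3.141593 × 1301.156258 = 4087.702940

L=1301.156 V=4087.703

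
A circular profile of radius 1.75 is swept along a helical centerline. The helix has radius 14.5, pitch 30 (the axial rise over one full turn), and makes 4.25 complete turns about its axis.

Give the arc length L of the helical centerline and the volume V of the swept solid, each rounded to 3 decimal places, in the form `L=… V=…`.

2πR = 2π·14.5 = 91.106187
per-turn = √(91.106187² + 30²) = √(8300.3373 + 900) = √9200.3373 = 95.918389
L = 4.25 × 95.918389 = 407.653152
V = π·1.75² × L = 9.621128 × 407.653152 = 3922.082954

L=407.653 V=3922.083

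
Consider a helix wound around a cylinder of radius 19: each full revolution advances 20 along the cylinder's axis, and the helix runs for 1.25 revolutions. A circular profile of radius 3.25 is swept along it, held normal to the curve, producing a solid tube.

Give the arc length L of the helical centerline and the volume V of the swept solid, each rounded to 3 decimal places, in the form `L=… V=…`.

2πR = 2π·19 = 119.380521
per-turn = √(119.380521² + 20²) = √(14251.7088 + 400) = √14651.7088 = 121.044243
L = 1.25 × 121.044243 = 151.305304
V = π·3.25² × L = 33.183072 × 151.305304 = 5020.774848

L=151.305 V=5020.775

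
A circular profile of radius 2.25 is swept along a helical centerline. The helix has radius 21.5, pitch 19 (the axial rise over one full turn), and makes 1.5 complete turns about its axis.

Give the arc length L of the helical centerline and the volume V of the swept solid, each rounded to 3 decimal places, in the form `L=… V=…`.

L=204.627 V=3254.454

2πR = 2π·21.5 = 135.088484
per-turn = √(135.088484² + 19²) = √(18248.8985 + 361) = √18609.8985 = 136.418102
L = 1.5 × 136.418102 = 204.627153
V = π·2.25² × L = 15.904313 × 204.627153 = 3254.454249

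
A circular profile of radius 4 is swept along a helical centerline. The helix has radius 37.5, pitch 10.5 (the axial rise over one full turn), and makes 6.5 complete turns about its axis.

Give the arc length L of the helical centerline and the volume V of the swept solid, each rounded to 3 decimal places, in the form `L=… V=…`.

L=1533.046 V=77059.316

2πR = 2π·37.5 = 235.619449
per-turn = √(235.619449² + 10.5²) = √(55516.5248 + 110.25) = √55626.7748 = 235.853291
L = 6.5 × 235.853291 = 1533.046390
V = π·4² × L = 50.265482 × 1533.046390 = 77059.316416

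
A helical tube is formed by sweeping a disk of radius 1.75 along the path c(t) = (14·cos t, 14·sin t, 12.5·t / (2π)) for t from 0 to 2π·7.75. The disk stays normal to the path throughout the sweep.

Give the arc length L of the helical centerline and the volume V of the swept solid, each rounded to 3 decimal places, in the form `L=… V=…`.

L=688.574 V=6624.861

2πR = 2π·14 = 87.964594
per-turn = √(87.964594² + 12.5²) = √(7737.7699 + 156.25) = √7894.0199 = 88.848297
L = 7.75 × 88.848297 = 688.574300
V = π·1.75² × L = 9.621128 × 688.574300 = 6624.861139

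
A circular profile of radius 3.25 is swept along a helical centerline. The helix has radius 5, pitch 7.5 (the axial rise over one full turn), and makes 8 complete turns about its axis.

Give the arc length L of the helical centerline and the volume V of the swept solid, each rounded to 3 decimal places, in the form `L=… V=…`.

L=258.390 V=8574.179

2πR = 2π·5 = 31.415927
per-turn = √(31.415927² + 7.5²) = √(986.9604 + 56.25) = √1043.2104 = 32.298768
L = 8 × 32.298768 = 258.390147
V = π·3.25² × L = 33.183072 × 258.390147 = 8574.178963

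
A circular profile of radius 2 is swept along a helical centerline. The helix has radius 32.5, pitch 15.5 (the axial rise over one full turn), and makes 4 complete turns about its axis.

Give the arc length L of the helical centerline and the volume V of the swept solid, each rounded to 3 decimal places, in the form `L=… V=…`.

2πR = 2π·32.5 = 204.203522
per-turn = √(204.203522² + 15.5²) = √(41699.0786 + 240.25) = √41939.3286 = 204.790939
L = 4 × 204.790939 = 819.163755
V = π·2² × L = 12.566371 × 819.163755 = 10293.915339

L=819.164 V=10293.915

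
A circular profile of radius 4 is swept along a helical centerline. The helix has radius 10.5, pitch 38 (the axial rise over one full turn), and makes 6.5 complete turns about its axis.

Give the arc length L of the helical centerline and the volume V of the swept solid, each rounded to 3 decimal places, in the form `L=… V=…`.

2πR = 2π·10.5 = 65.973446
per-turn = √(65.973446² + 38²) = √(4352.4955 + 1444) = √5796.4955 = 76.134720
L = 6.5 × 76.134720 = 494.875678
V = π·4² × L = 50.265482 × 494.875678 = 24875.164707

L=494.876 V=24875.165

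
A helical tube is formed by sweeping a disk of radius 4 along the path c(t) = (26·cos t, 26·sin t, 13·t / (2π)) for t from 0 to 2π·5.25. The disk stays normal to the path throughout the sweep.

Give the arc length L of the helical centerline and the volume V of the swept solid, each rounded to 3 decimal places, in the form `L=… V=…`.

L=860.366 V=43246.717

2πR = 2π·26 = 163.362818
per-turn = √(163.362818² + 13²) = √(26687.4103 + 169) = √26856.4103 = 163.879255
L = 5.25 × 163.879255 = 860.366090
V = π·4² × L = 50.265482 × 860.366090 = 43246.716606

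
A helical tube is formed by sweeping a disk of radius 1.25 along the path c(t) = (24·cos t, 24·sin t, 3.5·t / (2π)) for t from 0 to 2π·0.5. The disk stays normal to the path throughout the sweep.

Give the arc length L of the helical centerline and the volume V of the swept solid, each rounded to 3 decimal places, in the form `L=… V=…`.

L=75.419 V=370.210

2πR = 2π·24 = 150.796447
per-turn = √(150.796447² + 3.5²) = √(22739.5685 + 12.25) = √22751.8185 = 150.837060
L = 0.5 × 150.837060 = 75.418530
V = π·1.25² × L = 4.908739 × 75.418530 = 370.209842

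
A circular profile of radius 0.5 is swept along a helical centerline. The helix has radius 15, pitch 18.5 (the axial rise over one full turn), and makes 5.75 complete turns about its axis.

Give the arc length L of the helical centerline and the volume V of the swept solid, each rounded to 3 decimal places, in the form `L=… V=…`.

L=552.266 V=433.749

2πR = 2π·15 = 94.247780
per-turn = √(94.247780² + 18.5²) = √(8882.6440 + 342.25) = √9224.8940 = 96.046312
L = 5.75 × 96.046312 = 552.266291
V = π·0.5² × L = 0.785398 × 552.266291 = 433.748931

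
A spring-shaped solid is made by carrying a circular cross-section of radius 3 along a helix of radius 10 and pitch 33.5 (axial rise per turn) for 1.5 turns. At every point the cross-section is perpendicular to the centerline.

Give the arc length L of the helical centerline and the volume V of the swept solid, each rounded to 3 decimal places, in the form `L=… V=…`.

2πR = 2π·10 = 62.831853
per-turn = √(62.831853² + 33.5²) = √(3947.8418 + 1122.25) = √5070.0918 = 71.204577
L = 1.5 × 71.204577 = 106.806865
V = π·3² × L = 28.274334 × 106.806865 = 3019.892969

L=106.807 V=3019.893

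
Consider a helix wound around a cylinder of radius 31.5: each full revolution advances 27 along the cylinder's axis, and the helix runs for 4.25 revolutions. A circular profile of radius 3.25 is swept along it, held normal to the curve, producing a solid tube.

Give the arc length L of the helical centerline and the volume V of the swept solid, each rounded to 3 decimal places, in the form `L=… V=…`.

L=848.952 V=28170.848

2πR = 2π·31.5 = 197.920337
per-turn = √(197.920337² + 27²) = √(39172.4599 + 729) = √39901.4599 = 199.753498
L = 4.25 × 199.753498 = 848.952365
V = π·3.25² × L = 33.183072 × 848.952365 = 28170.847811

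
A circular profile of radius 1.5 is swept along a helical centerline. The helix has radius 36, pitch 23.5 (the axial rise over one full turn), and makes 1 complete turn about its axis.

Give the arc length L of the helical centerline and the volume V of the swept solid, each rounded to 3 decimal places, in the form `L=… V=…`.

2πR = 2π·36 = 226.194671
per-turn = √(226.194671² + 23.5²) = √(51164.0292 + 552.25) = √51716.2792 = 227.412135
L = 1 × 227.412135 = 227.412135
V = π·1.5² × L = 7.068583 × 227.412135 = 1607.481660

L=227.412 V=1607.482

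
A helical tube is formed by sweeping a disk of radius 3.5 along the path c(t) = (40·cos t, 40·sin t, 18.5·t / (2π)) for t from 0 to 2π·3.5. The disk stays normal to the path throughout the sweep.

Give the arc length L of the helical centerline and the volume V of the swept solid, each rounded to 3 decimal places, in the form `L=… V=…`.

2πR = 2π·40 = 251.327412
per-turn = √(251.327412² + 18.5²) = √(63165.4682 + 342.25) = √63507.7182 = 252.007377
L = 3.5 × 252.007377 = 882.025820
V = π·3.5² × L = 38.484510 × 882.025820 = 33944.331504

L=882.026 V=33944.332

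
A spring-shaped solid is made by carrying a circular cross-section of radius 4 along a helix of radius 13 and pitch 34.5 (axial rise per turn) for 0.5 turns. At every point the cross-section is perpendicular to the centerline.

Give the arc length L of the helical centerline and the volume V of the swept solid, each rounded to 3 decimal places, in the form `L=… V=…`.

2πR = 2π·13 = 81.681409
per-turn = √(81.681409² + 34.5²) = √(6671.8526 + 1190.25) = √7862.1026 = 88.668498
L = 0.5 × 88.668498 = 44.334249
V = π·4² × L = 50.265482 × 44.334249 = 2228.482421

L=44.334 V=2228.482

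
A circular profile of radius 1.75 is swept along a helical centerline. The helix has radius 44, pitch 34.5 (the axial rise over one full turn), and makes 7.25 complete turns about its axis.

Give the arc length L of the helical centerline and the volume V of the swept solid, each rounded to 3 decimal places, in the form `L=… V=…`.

L=2019.883 V=19433.548

2πR = 2π·44 = 276.460154
per-turn = √(276.460154² + 34.5²) = √(76430.2165 + 1190.25) = √77620.4665 = 278.604498
L = 7.25 × 278.604498 = 2019.882613
V = π·1.75² × L = 9.621128 × 2019.882613 = 19433.548156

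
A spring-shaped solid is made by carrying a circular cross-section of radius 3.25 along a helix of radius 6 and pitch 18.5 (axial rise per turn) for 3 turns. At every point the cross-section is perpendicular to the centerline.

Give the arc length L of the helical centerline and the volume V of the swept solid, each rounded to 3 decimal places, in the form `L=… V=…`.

L=125.981 V=4180.443

2πR = 2π·6 = 37.699112
per-turn = √(37.699112² + 18.5²) = √(1421.2230 + 342.25) = √1763.4730 = 41.993726
L = 3 × 41.993726 = 125.981178
V = π·3.25² × L = 33.183072 × 125.981178 = 4180.442563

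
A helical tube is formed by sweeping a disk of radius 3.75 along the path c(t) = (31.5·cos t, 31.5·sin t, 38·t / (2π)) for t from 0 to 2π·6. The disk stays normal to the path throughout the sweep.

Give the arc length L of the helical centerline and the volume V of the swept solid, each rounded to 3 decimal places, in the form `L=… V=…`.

2πR = 2π·31.5 = 197.920337
per-turn = √(197.920337² + 38²) = √(39172.4599 + 1444) = √40616.4599 = 201.535257
L = 6 × 201.535257 = 1209.211543
V = π·3.75² × L = 44.178647 × 1209.211543 = 53421.329524

L=1209.212 V=53421.330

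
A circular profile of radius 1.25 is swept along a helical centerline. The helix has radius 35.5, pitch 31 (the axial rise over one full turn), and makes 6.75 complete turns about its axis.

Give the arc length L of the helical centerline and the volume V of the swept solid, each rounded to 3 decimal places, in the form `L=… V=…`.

L=1520.080 V=7461.673

2πR = 2π·35.5 = 223.053078
per-turn = √(223.053078² + 31²) = √(49752.6758 + 961) = √50713.6758 = 225.196971
L = 6.75 × 225.196971 = 1520.079555
V = π·1.25² × L = 4.908739 × 1520.079555 = 7461.673066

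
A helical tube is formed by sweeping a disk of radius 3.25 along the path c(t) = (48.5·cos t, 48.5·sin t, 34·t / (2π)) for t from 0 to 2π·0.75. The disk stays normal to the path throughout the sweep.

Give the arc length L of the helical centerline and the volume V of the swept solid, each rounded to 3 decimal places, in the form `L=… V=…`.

2πR = 2π·48.5 = 304.734487
per-turn = √(304.734487² + 34²) = √(92863.1078 + 1156) = √94019.1078 = 306.625354
L = 0.75 × 306.625354 = 229.969016
V = π·3.25² × L = 33.183072 × 229.969016 = 7631.078496

L=229.969 V=7631.078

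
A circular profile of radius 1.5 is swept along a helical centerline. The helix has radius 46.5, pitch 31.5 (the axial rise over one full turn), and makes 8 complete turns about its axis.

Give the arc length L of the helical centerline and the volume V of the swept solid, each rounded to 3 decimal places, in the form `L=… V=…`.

2πR = 2π·46.5 = 292.168117
per-turn = √(292.168117² + 31.5²) = √(85362.2085 + 992.25) = √86354.4585 = 293.861291
L = 8 × 293.861291 = 2350.890330
V = π·1.5² × L = 7.068583 × 2350.890330 = 16617.464525

L=2350.890 V=16617.465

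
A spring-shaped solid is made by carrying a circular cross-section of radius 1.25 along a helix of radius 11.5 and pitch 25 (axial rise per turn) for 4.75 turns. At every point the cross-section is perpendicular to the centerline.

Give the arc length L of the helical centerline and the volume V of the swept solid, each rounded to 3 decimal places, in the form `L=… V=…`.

2πR = 2π·11.5 = 72.256631
per-turn = √(72.256631² + 25²) = √(5221.0207 + 625) = √5846.0207 = 76.459275
L = 4.75 × 76.459275 = 363.181556
V = π·1.25² × L = 4.908739 × 363.181556 = 1782.763295

L=363.182 V=1782.763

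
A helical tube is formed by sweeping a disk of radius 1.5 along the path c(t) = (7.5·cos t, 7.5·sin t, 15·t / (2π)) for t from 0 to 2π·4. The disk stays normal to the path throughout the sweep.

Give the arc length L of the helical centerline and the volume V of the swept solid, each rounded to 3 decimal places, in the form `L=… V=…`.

2πR = 2π·7.5 = 47.123890
per-turn = √(47.123890² + 15²) = √(2220.6610 + 225) = √2445.6610 = 49.453625
L = 4 × 49.453625 = 197.814499
V = π·1.5² × L = 7.068583 × 197.814499 = 1398.268295

L=197.814 V=1398.268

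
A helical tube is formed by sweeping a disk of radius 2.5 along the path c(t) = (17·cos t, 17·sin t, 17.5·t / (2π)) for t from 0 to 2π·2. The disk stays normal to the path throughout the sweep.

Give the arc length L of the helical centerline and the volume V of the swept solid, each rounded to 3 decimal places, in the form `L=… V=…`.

L=216.476 V=4250.505

2πR = 2π·17 = 106.814150
per-turn = √(106.814150² + 17.5²) = √(11409.2627 + 306.25) = √11715.5127 = 108.238222
L = 2 × 108.238222 = 216.476444
V = π·2.5² × L = 19.634954 × 216.476444 = 4250.505036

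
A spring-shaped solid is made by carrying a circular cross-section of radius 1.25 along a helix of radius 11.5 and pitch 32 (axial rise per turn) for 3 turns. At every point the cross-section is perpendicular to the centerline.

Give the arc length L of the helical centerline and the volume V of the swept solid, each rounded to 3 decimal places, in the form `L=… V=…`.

2πR = 2π·11.5 = 72.256631
per-turn = √(72.256631² + 32²) = √(5221.0207 + 1024) = √6245.0207 = 79.025444
L = 3 × 79.025444 = 237.076331
V = π·1.25² × L = 4.908739 × 237.076331 = 1163.745717

L=237.076 V=1163.746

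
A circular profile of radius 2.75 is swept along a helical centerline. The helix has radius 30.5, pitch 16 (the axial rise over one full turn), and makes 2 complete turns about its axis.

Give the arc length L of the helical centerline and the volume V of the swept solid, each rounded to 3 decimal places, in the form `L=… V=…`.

L=384.608 V=9137.626

2πR = 2π·30.5 = 191.637152
per-turn = √(191.637152² + 16²) = √(36724.7980 + 256) = √36980.7980 = 192.303921
L = 2 × 192.303921 = 384.607842
V = π·2.75² × L = 23.758294 × 384.607842 = 9137.626348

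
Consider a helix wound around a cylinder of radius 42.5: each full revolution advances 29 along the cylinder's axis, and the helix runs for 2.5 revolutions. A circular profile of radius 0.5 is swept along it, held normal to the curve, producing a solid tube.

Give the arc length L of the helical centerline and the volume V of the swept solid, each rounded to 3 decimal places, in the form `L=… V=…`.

2πR = 2π·42.5 = 267.035376
per-turn = √(267.035376² + 29²) = √(71307.8918 + 841) = √72148.8918 = 268.605457
L = 2.5 × 268.605457 = 671.513644
V = π·0.5² × L = 0.785398 × 671.513644 = 527.405582

L=671.514 V=527.406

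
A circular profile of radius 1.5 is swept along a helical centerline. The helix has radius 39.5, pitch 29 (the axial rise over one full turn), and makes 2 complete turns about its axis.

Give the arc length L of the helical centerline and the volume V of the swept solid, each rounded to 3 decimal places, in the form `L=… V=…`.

2πR = 2π·39.5 = 248.185820
per-turn = √(248.185820² + 29²) = √(61596.2011 + 841) = √62437.2011 = 249.874371
L = 2 × 249.874371 = 499.748741
V = π·1.5² × L = 7.068583 × 499.748741 = 3532.515691

L=499.749 V=3532.516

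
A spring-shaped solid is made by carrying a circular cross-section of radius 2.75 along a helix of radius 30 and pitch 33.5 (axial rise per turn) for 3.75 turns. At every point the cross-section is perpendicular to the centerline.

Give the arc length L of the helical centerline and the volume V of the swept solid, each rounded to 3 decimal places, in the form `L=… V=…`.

L=717.935 V=17056.906

2πR = 2π·30 = 188.495559
per-turn = √(188.495559² + 33.5²) = √(35530.5758 + 1122.25) = √36652.8258 = 191.449277
L = 3.75 × 191.449277 = 717.934791
V = π·2.75² × L = 23.758294 × 717.934791 = 17056.906144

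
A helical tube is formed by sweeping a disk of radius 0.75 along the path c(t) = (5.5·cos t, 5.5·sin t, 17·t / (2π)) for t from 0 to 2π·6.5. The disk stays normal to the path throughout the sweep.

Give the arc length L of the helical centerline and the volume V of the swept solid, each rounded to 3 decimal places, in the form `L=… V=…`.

L=250.332 V=442.373

2πR = 2π·5.5 = 34.557519
per-turn = √(34.557519² + 17²) = √(1194.2221 + 289) = √1483.2221 = 38.512623
L = 6.5 × 38.512623 = 250.332050
V = π·0.75² × L = 1.767146 × 250.332050 = 442.373247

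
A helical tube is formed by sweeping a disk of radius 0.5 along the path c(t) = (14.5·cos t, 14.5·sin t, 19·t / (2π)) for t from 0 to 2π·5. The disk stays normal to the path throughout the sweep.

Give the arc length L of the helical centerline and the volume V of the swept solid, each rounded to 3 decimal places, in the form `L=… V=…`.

L=465.332 V=365.471

2πR = 2π·14.5 = 91.106187
per-turn = √(91.106187² + 19²) = √(8300.3373 + 361) = √8661.3373 = 93.066306
L = 5 × 93.066306 = 465.331530
V = π·0.5² × L = 0.785398 × 465.331530 = 365.470529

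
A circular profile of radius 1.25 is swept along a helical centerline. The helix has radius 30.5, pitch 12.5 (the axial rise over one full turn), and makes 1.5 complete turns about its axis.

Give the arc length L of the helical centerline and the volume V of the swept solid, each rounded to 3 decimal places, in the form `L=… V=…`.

2πR = 2π·30.5 = 191.637152
per-turn = √(191.637152² + 12.5²) = √(36724.7980 + 156.25) = √36881.0480 = 192.044391
L = 1.5 × 192.044391 = 288.066586
V = π·1.25² × L = 4.908739 × 288.066586 = 1414.043547

L=288.067 V=1414.044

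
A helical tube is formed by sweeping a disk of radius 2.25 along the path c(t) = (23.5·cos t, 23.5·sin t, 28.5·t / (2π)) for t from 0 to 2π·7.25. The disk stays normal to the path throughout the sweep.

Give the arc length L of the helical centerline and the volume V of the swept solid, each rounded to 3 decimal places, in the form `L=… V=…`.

L=1090.256 V=17339.780

2πR = 2π·23.5 = 147.654855
per-turn = √(147.654855² + 28.5²) = √(21801.9561 + 812.25) = √22614.2061 = 150.380205
L = 7.25 × 150.380205 = 1090.256488
V = π·2.25² × L = 15.904313 × 1090.256488 = 17339.780225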